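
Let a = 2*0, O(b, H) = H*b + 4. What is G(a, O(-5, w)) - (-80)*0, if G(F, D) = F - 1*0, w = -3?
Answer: 0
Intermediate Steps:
O(b, H) = 4 + H*b
a = 0
G(F, D) = F (G(F, D) = F + 0 = F)
G(a, O(-5, w)) - (-80)*0 = 0 - (-80)*0 = 0 - 1*0 = 0 + 0 = 0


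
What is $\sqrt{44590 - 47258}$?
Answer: $2 i \sqrt{667} \approx 51.653 i$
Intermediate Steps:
$\sqrt{44590 - 47258} = \sqrt{-2668} = 2 i \sqrt{667}$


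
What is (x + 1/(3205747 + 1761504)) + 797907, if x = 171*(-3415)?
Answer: 1062703613443/4967251 ≈ 2.1394e+5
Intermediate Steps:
x = -583965
(x + 1/(3205747 + 1761504)) + 797907 = (-583965 + 1/(3205747 + 1761504)) + 797907 = (-583965 + 1/4967251) + 797907 = -2900700730214/4967251 + 797907 = 1062703613443/4967251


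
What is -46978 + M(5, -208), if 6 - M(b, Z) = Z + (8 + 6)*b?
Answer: -46834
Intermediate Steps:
M(b, Z) = 6 - Z - 14*b (M(b, Z) = 6 - (Z + (8 + 6)*b) = 6 - (Z + 14*b) = 6 + (-Z - 14*b) = 6 - Z - 14*b)
-46978 + M(5, -208) = -46978 + (6 - 1*(-208) - 14*5) = -46978 + (6 + 208 - 70) = -46978 + 144 = -46834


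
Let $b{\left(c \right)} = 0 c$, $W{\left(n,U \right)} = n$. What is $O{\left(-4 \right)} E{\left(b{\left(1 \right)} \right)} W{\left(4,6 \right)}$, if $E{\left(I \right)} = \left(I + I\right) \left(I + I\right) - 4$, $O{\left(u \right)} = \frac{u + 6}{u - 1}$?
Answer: $\frac{32}{5} \approx 6.4$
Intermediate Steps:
$O{\left(u \right)} = \frac{6 + u}{-1 + u}$
$b{\left(c \right)} = 0$
$E{\left(I \right)} = -4 + 4 I^{2}$ ($E{\left(I \right)} = 2 I 2 I - 4 = 4 I^{2} - 4 = -4 + 4 I^{2}$)
$O{\left(-4 \right)} E{\left(b{\left(1 \right)} \right)} W{\left(4,6 \right)} = \frac{6 - 4}{-1 - 4} \left(-4 + 4 \cdot 0^{2}\right) 4 = \frac{1}{-5} \cdot 2 \left(-4 + 4 \cdot 0\right) 4 = \left(- \frac{1}{5}\right) 2 \left(-4 + 0\right) 4 = \left(- \frac{2}{5}\right) \left(-4\right) 4 = \frac{8}{5} \cdot 4 = \frac{32}{5}$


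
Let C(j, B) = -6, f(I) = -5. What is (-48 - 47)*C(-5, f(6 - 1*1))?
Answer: 570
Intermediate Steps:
(-48 - 47)*C(-5, f(6 - 1*1)) = (-48 - 47)*(-6) = -95*(-6) = 570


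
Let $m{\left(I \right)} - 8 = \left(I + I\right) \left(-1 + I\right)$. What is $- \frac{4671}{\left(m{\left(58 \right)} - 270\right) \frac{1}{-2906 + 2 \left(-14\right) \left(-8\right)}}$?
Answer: $\frac{6263811}{3175} \approx 1972.9$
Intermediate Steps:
$m{\left(I \right)} = 8 + 2 I \left(-1 + I\right)$ ($m{\left(I \right)} = 8 + \left(I + I\right) \left(-1 + I\right) = 8 + 2 I \left(-1 + I\right)$)
$- \frac{4671}{\left(m{\left(58 \right)} - 270\right) \frac{1}{-2906 + 2 \left(-14\right) \left(-8\right)}} = - \frac{4671}{\left(\left(8 - 116 + 2 \cdot 58^{2}\right) - 270\right) \frac{1}{-2906 + 2 \left(-14\right) \left(-8\right)}} = - \frac{4671}{\left(\left(8 - 116 + 2 \cdot 3364\right) - 270\right) \frac{1}{-2906 - -224}} = - \frac{4671}{\left(\left(8 - 116 + 6728\right) - 270\right) \frac{1}{-2906 + 224}} = - \frac{4671}{\left(6620 - 270\right) \frac{1}{-2682}} = - \frac{4671}{6350 \left(- \frac{1}{2682}\right)} = - \frac{4671}{- \frac{3175}{1341}} = \left(-4671\right) \left(- \frac{1341}{3175}\right) = \frac{6263811}{3175}$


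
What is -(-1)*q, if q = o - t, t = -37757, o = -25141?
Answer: 12616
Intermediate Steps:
q = 12616 (q = -25141 - 1*(-37757) = -25141 + 37757 = 12616)
-(-1)*q = -(-1)*12616 = -1*(-12616) = 12616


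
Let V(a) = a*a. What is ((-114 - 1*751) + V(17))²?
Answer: 331776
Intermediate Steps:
V(a) = a²
((-114 - 1*751) + V(17))² = ((-114 - 1*751) + 17²)² = ((-114 - 751) + 289)² = (-865 + 289)² = (-576)² = 331776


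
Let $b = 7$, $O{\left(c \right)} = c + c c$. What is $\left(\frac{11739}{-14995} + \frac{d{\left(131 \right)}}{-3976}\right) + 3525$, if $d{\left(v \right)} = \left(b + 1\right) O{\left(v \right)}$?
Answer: $\frac{26004987552}{7452515} \approx 3489.4$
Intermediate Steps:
$O{\left(c \right)} = c + c^{2}$
$d{\left(v \right)} = 8 v \left(1 + v\right)$ ($d{\left(v \right)} = \left(7 + 1\right) v \left(1 + v\right) = 8 v \left(1 + v\right)$)
$\left(\frac{11739}{-14995} + \frac{d{\left(131 \right)}}{-3976}\right) + 3525 = \left(\frac{11739}{-14995} + \frac{8 \cdot 131 \left(1 + 131\right)}{-3976}\right) + 3525 = \left(11739 \left(- \frac{1}{14995}\right) + 8 \cdot 131 \cdot 132 \left(- \frac{1}{3976}\right)\right) + 3525 = \left(- \frac{11739}{14995} + 138336 \left(- \frac{1}{3976}\right)\right) + 3525 = \left(- \frac{11739}{14995} - \frac{17292}{497}\right) + 3525 = - \frac{265127823}{7452515} + 3525 = \frac{26004987552}{7452515}$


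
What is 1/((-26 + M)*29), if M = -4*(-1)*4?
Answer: -1/290 ≈ -0.0034483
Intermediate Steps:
M = 16 (M = 4*4 = 16)
1/((-26 + M)*29) = 1/((-26 + 16)*29) = 1/(-10*29) = 1/(-290) = -1/290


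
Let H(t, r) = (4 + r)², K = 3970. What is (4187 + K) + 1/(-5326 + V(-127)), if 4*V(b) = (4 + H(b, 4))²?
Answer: 34014689/4170 ≈ 8157.0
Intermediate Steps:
V(b) = 1156 (V(b) = (4 + (4 + 4)²)²/4 = (4 + 8²)²/4 = (4 + 64)²/4 = (¼)*68² = (¼)*4624 = 1156)
(4187 + K) + 1/(-5326 + V(-127)) = (4187 + 3970) + 1/(-5326 + 1156) = 8157 + 1/(-4170) = 8157 - 1/4170 = 34014689/4170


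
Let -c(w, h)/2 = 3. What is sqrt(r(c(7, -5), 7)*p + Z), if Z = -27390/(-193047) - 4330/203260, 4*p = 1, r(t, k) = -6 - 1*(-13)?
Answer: sqrt(3200100980896067945)/1307957774 ≈ 1.3677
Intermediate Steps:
c(w, h) = -6 (c(w, h) = -2*3 = -6)
r(t, k) = 7 (r(t, k) = -6 + 13 = 7)
p = 1/4 (p = (1/4)*1 = 1/4 ≈ 0.25000)
Z = 157713263/1307957774 (Z = -27390*(-1/193047) - 4330*1/203260 = 9130/64349 - 433/20326 = 157713263/1307957774 ≈ 0.12058)
sqrt(r(c(7, -5), 7)*p + Z) = sqrt(7*(1/4) + 157713263/1307957774) = sqrt(7/4 + 157713263/1307957774) = sqrt(4893278735/2615915548) = sqrt(3200100980896067945)/1307957774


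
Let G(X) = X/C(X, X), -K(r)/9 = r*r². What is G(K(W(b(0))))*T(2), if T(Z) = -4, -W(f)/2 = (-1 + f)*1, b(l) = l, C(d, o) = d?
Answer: -4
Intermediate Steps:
W(f) = 2 - 2*f (W(f) = -2*(-1 + f) = 2 - 2*f)
K(r) = -9*r³ (K(r) = -9*r*r² = -9*r³)
G(X) = 1 (G(X) = X/X = 1)
G(K(W(b(0))))*T(2) = 1*(-4) = -4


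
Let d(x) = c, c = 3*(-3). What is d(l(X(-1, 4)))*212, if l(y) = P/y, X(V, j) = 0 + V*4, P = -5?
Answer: -1908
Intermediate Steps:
X(V, j) = 4*V (X(V, j) = 0 + 4*V = 4*V)
l(y) = -5/y
c = -9
d(x) = -9
d(l(X(-1, 4)))*212 = -9*212 = -1908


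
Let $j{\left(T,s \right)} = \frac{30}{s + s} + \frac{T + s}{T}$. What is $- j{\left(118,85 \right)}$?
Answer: $- \frac{3805}{2006} \approx -1.8968$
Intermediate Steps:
$j{\left(T,s \right)} = \frac{15}{s} + \frac{T + s}{T}$ ($j{\left(T,s \right)} = \frac{30}{2 s} + \frac{T + s}{T} = 30 \frac{1}{2 s} + \frac{T + s}{T} = \frac{15}{s} + \frac{T + s}{T}$)
$- j{\left(118,85 \right)} = - (1 + \frac{15}{85} + \frac{85}{118}) = - (1 + 15 \cdot \frac{1}{85} + 85 \cdot \frac{1}{118}) = - (1 + \frac{3}{17} + \frac{85}{118}) = \left(-1\right) \frac{3805}{2006} = - \frac{3805}{2006}$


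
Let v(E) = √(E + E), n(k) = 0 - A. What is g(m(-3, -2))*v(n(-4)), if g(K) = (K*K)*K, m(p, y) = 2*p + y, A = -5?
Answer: -512*√10 ≈ -1619.1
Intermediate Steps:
n(k) = 5 (n(k) = 0 - 1*(-5) = 0 + 5 = 5)
m(p, y) = y + 2*p
g(K) = K³ (g(K) = K²*K = K³)
v(E) = √2*√E (v(E) = √(2*E) = √2*√E)
g(m(-3, -2))*v(n(-4)) = (-2 + 2*(-3))³*(√2*√5) = (-2 - 6)³*√10 = (-8)³*√10 = -512*√10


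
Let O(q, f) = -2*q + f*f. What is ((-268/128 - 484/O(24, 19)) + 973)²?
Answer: 94266797573881/100320256 ≈ 9.3966e+5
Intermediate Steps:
O(q, f) = f² - 2*q (O(q, f) = -2*q + f² = f² - 2*q)
((-268/128 - 484/O(24, 19)) + 973)² = ((-268/128 - 484/(19² - 2*24)) + 973)² = ((-268*1/128 - 484/(361 - 48)) + 973)² = ((-67/32 - 484/313) + 973)² = (-36459/10016 + 973)² = (9709109/10016)² = 94266797573881/100320256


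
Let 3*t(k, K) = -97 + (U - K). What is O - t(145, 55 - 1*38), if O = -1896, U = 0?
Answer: -1858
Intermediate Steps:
t(k, K) = -97/3 - K/3 (t(k, K) = (-97 + (0 - K))/3 = (-97 - K)/3 = -97/3 - K/3)
O - t(145, 55 - 1*38) = -1896 - (-97/3 - (55 - 1*38)/3) = -1896 - (-97/3 - (55 - 38)/3) = -1896 - (-97/3 - 1/3*17) = -1896 - (-97/3 - 17/3) = -1896 - 1*(-38) = -1896 + 38 = -1858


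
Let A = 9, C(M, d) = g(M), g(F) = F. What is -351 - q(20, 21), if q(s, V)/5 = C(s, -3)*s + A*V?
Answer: -3296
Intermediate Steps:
C(M, d) = M
q(s, V) = 5*s**2 + 45*V (q(s, V) = 5*(s*s + 9*V) = 5*(s**2 + 9*V) = 5*s**2 + 45*V)
-351 - q(20, 21) = -351 - (5*20**2 + 45*21) = -351 - (5*400 + 945) = -351 - (2000 + 945) = -351 - 1*2945 = -351 - 2945 = -3296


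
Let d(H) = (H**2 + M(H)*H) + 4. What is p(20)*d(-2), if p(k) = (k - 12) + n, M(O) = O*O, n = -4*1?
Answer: 0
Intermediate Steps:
n = -4
M(O) = O**2
p(k) = -16 + k (p(k) = (k - 12) - 4 = (-12 + k) - 4 = -16 + k)
d(H) = 4 + H**2 + H**3 (d(H) = (H**2 + H**2*H) + 4 = (H**2 + H**3) + 4 = 4 + H**2 + H**3)
p(20)*d(-2) = (-16 + 20)*(4 + (-2)**2 + (-2)**3) = 4*(4 + 4 - 8) = 4*0 = 0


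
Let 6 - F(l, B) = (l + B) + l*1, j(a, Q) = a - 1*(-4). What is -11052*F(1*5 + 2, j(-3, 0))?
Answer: 99468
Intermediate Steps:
j(a, Q) = 4 + a (j(a, Q) = a + 4 = 4 + a)
F(l, B) = 6 - B - 2*l (F(l, B) = 6 - ((l + B) + l*1) = 6 - ((B + l) + l) = 6 - (B + 2*l) = 6 + (-B - 2*l) = 6 - B - 2*l)
-11052*F(1*5 + 2, j(-3, 0)) = -11052*(6 - (4 - 3) - 2*(1*5 + 2)) = -11052*(6 - 1*1 - 2*(5 + 2)) = -11052*(6 - 1 - 2*7) = -11052*(6 - 1 - 14) = -11052*(-9) = 99468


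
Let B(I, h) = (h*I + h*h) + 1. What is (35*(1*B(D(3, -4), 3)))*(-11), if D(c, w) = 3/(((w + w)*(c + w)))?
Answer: -34265/8 ≈ -4283.1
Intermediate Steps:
D(c, w) = 3/(2*w*(c + w)) (D(c, w) = 3/(((2*w)*(c + w))) = 3/((2*w*(c + w))) = 3*(1/(2*w*(c + w))) = 3/(2*w*(c + w)))
B(I, h) = 1 + h² + I*h (B(I, h) = (I*h + h²) + 1 = (h² + I*h) + 1 = 1 + h² + I*h)
(35*(1*B(D(3, -4), 3)))*(-11) = (35*(1*(1 + 3² + ((3/2)/(-4*(3 - 4)))*3)))*(-11) = (35*(1*(1 + 9 + ((3/2)*(-¼)/(-1))*3)))*(-11) = (35*(1*(1 + 9 + ((3/2)*(-¼)*(-1))*3)))*(-11) = (35*(1*(1 + 9 + (3/8)*3)))*(-11) = (35*(1*(1 + 9 + 9/8)))*(-11) = (35*(1*(89/8)))*(-11) = (35*(89/8))*(-11) = (3115/8)*(-11) = -34265/8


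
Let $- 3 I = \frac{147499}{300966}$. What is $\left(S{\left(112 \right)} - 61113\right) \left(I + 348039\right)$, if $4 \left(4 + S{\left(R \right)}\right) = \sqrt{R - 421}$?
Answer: $- \frac{19205624238537191}{902898} + \frac{314243569523 i \sqrt{309}}{3611592} \approx -2.1271 \cdot 10^{10} + 1.5295 \cdot 10^{6} i$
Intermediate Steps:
$S{\left(R \right)} = -4 + \frac{\sqrt{-421 + R}}{4}$ ($S{\left(R \right)} = -4 + \frac{\sqrt{R - 421}}{4} = -4 + \frac{\sqrt{-421 + R}}{4}$)
$I = - \frac{147499}{902898}$ ($I = - \frac{147499 \cdot \frac{1}{300966}}{3} = \left(- \frac{1}{3}\right) \frac{147499}{300966} = - \frac{147499}{902898} \approx -0.16336$)
$\left(S{\left(112 \right)} - 61113\right) \left(I + 348039\right) = \left(\left(-4 + \frac{\sqrt{-421 + 112}}{4}\right) - 61113\right) \left(- \frac{147499}{902898} + 348039\right) = \left(\left(-4 + \frac{\sqrt{-309}}{4}\right) - 61113\right) \frac{314243569523}{902898} = \left(\left(-4 + \frac{i \sqrt{309}}{4}\right) - 61113\right) \frac{314243569523}{902898} = \left(-61117 + \frac{i \sqrt{309}}{4}\right) \frac{314243569523}{902898} = - \frac{19205624238537191}{902898} + \frac{314243569523 i \sqrt{309}}{3611592}$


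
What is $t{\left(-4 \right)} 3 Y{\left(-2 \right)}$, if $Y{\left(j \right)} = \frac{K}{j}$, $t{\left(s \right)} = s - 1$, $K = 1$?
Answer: $\frac{15}{2} \approx 7.5$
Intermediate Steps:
$t{\left(s \right)} = -1 + s$ ($t{\left(s \right)} = s - 1 = -1 + s$)
$Y{\left(j \right)} = \frac{1}{j}$ ($Y{\left(j \right)} = 1 \frac{1}{j} = \frac{1}{j}$)
$t{\left(-4 \right)} 3 Y{\left(-2 \right)} = \frac{\left(-1 - 4\right) 3}{-2} = \left(-5\right) 3 \left(- \frac{1}{2}\right) = \left(-15\right) \left(- \frac{1}{2}\right) = \frac{15}{2}$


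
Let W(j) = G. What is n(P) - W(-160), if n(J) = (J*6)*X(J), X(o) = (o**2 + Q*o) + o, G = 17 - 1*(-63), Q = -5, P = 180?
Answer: 34214320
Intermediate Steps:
G = 80 (G = 17 + 63 = 80)
W(j) = 80
X(o) = o**2 - 4*o (X(o) = (o**2 - 5*o) + o = o**2 - 4*o)
n(J) = 6*J**2*(-4 + J) (n(J) = (J*6)*(J*(-4 + J)) = (6*J)*(J*(-4 + J)) = 6*J**2*(-4 + J))
n(P) - W(-160) = 6*180**2*(-4 + 180) - 1*80 = 6*32400*176 - 80 = 34214400 - 80 = 34214320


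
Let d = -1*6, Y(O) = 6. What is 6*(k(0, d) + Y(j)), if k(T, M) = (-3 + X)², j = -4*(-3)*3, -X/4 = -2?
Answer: 186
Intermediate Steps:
X = 8 (X = -4*(-2) = 8)
j = 36 (j = 12*3 = 36)
d = -6
k(T, M) = 25 (k(T, M) = (-3 + 8)² = 5² = 25)
6*(k(0, d) + Y(j)) = 6*(25 + 6) = 6*31 = 186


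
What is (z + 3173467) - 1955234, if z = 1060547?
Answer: 2278780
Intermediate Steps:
(z + 3173467) - 1955234 = (1060547 + 3173467) - 1955234 = 4234014 - 1955234 = 2278780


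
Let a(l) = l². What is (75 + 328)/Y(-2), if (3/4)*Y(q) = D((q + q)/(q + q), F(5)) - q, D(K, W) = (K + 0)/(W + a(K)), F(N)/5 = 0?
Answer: 403/4 ≈ 100.75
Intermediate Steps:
F(N) = 0 (F(N) = 5*0 = 0)
D(K, W) = K/(W + K²) (D(K, W) = (K + 0)/(W + K²) = K/(W + K²))
Y(q) = 4/3 - 4*q/3 (Y(q) = 4*(((q + q)/(q + q))/(0 + ((q + q)/(q + q))²) - q)/3 = 4*(((2*q)/((2*q)))/(0 + ((2*q)/((2*q)))²) - q)/3 = 4*(((2*q)*(1/(2*q)))/(0 + ((2*q)*(1/(2*q)))²) - q)/3 = 4*(1/(0 + 1²) - q)/3 = 4*(1/(0 + 1) - q)/3 = 4*(1/1 - q)/3 = 4*(1*1 - q)/3 = 4*(1 - q)/3 = 4/3 - 4*q/3)
(75 + 328)/Y(-2) = (75 + 328)/(4/3 - 4/3*(-2)) = 403/(4/3 + 8/3) = 403/4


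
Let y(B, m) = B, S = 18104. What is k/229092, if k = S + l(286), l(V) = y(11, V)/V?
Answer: 470705/5956392 ≈ 0.079025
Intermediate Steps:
l(V) = 11/V
k = 470705/26 (k = 18104 + 11/286 = 18104 + 11*(1/286) = 18104 + 1/26 = 470705/26 ≈ 18104.)
k/229092 = (470705/26)/229092 = (470705/26)*(1/229092) = 470705/5956392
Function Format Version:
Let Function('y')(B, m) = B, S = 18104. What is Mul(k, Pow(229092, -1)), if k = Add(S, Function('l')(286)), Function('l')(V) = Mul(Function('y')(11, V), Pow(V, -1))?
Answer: Rational(470705, 5956392) ≈ 0.079025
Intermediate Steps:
Function('l')(V) = Mul(11, Pow(V, -1))
k = Rational(470705, 26) (k = Add(18104, Mul(11, Pow(286, -1))) = Add(18104, Mul(11, Rational(1, 286))) = Add(18104, Rational(1, 26)) = Rational(470705, 26) ≈ 18104.)
Mul(k, Pow(229092, -1)) = Mul(Rational(470705, 26), Pow(229092, -1)) = Mul(Rational(470705, 26), Rational(1, 229092)) = Rational(470705, 5956392)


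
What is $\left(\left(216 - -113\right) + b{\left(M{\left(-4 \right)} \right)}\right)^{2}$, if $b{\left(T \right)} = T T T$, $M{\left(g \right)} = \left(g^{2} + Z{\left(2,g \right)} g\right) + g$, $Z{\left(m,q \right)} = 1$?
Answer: $707281$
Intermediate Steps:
$M{\left(g \right)} = g^{2} + 2 g$ ($M{\left(g \right)} = \left(g^{2} + 1 g\right) + g = \left(g^{2} + g\right) + g = \left(g + g^{2}\right) + g = g^{2} + 2 g$)
$b{\left(T \right)} = T^{3}$ ($b{\left(T \right)} = T^{2} T = T^{3}$)
$\left(\left(216 - -113\right) + b{\left(M{\left(-4 \right)} \right)}\right)^{2} = \left(\left(216 - -113\right) + \left(- 4 \left(2 - 4\right)\right)^{3}\right)^{2} = \left(\left(216 + 113\right) + \left(\left(-4\right) \left(-2\right)\right)^{3}\right)^{2} = \left(329 + 8^{3}\right)^{2} = \left(329 + 512\right)^{2} = 841^{2} = 707281$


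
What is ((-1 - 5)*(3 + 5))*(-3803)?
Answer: 182544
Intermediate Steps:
((-1 - 5)*(3 + 5))*(-3803) = -6*8*(-3803) = -48*(-3803) = 182544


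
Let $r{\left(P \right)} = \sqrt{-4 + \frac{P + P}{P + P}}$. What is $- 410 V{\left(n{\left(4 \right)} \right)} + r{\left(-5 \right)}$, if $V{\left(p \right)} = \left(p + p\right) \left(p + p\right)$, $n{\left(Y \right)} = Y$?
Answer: $-26240 + i \sqrt{3} \approx -26240.0 + 1.732 i$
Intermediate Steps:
$V{\left(p \right)} = 4 p^{2}$ ($V{\left(p \right)} = 2 p 2 p = 4 p^{2}$)
$r{\left(P \right)} = i \sqrt{3}$ ($r{\left(P \right)} = \sqrt{-4 + \frac{2 P}{2 P}} = \sqrt{-4 + 2 P \frac{1}{2 P}} = \sqrt{-4 + 1} = \sqrt{-3} = i \sqrt{3}$)
$- 410 V{\left(n{\left(4 \right)} \right)} + r{\left(-5 \right)} = - 410 \cdot 4 \cdot 4^{2} + i \sqrt{3} = - 410 \cdot 4 \cdot 16 + i \sqrt{3} = \left(-410\right) 64 + i \sqrt{3} = -26240 + i \sqrt{3}$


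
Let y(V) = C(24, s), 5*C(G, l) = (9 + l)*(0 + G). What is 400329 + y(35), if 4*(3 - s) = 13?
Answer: 400371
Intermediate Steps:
s = -¼ (s = 3 - ¼*13 = 3 - 13/4 = -¼ ≈ -0.25000)
C(G, l) = G*(9 + l)/5 (C(G, l) = ((9 + l)*(0 + G))/5 = ((9 + l)*G)/5 = (G*(9 + l))/5 = G*(9 + l)/5)
y(V) = 42 (y(V) = (⅕)*24*(9 - ¼) = (⅕)*24*(35/4) = 42)
400329 + y(35) = 400329 + 42 = 400371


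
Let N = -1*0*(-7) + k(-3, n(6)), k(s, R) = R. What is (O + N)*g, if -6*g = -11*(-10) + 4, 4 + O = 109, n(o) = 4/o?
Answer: -6023/3 ≈ -2007.7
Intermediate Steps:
O = 105 (O = -4 + 109 = 105)
g = -19 (g = -(-11*(-10) + 4)/6 = -(110 + 4)/6 = -⅙*114 = -19)
N = ⅔ (N = -1*0*(-7) + 4/6 = 0*(-7) + 4*(⅙) = 0 + ⅔ = ⅔ ≈ 0.66667)
(O + N)*g = (105 + ⅔)*(-19) = (317/3)*(-19) = -6023/3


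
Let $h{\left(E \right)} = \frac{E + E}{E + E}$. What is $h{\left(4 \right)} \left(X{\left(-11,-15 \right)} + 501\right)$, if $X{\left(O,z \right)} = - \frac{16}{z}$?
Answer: $\frac{7531}{15} \approx 502.07$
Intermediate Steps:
$h{\left(E \right)} = 1$ ($h{\left(E \right)} = \frac{2 E}{2 E} = 2 E \frac{1}{2 E} = 1$)
$h{\left(4 \right)} \left(X{\left(-11,-15 \right)} + 501\right) = 1 \left(- \frac{16}{-15} + 501\right) = 1 \left(\left(-16\right) \left(- \frac{1}{15}\right) + 501\right) = 1 \left(\frac{16}{15} + 501\right) = 1 \cdot \frac{7531}{15} = \frac{7531}{15}$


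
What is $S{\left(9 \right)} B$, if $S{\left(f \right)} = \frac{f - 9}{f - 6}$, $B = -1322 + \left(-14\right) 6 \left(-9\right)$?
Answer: $0$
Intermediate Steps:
$B = -566$ ($B = -1322 - -756 = -1322 + 756 = -566$)
$S{\left(f \right)} = \frac{-9 + f}{-6 + f}$
$S{\left(9 \right)} B = \frac{-9 + 9}{-6 + 9} \left(-566\right) = \frac{1}{3} \cdot 0 \left(-566\right) = 0 \left(-566\right) = 0$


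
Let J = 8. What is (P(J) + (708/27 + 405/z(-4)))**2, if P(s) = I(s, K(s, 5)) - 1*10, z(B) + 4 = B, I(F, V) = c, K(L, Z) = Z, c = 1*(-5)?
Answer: 8048569/5184 ≈ 1552.6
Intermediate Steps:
c = -5
I(F, V) = -5
z(B) = -4 + B
P(s) = -15 (P(s) = -5 - 1*10 = -5 - 10 = -15)
(P(J) + (708/27 + 405/z(-4)))**2 = (-15 + (708/27 + 405/(-4 - 4)))**2 = (-15 + (708*(1/27) + 405/(-8)))**2 = (-15 + (236/9 + 405*(-1/8)))**2 = (-15 + (236/9 - 405/8))**2 = (-15 - 1757/72)**2 = (-2837/72)**2 = 8048569/5184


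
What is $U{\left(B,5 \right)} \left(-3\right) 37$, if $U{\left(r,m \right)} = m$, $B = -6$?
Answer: $-555$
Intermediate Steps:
$U{\left(B,5 \right)} \left(-3\right) 37 = 5 \left(-3\right) 37 = \left(-15\right) 37 = -555$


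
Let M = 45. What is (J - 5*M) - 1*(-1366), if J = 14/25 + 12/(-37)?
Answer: 1055643/925 ≈ 1141.2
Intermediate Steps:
J = 218/925 (J = 14*(1/25) + 12*(-1/37) = 14/25 - 12/37 = 218/925 ≈ 0.23568)
(J - 5*M) - 1*(-1366) = (218/925 - 5*45) - 1*(-1366) = (218/925 - 225) + 1366 = -207907/925 + 1366 = 1055643/925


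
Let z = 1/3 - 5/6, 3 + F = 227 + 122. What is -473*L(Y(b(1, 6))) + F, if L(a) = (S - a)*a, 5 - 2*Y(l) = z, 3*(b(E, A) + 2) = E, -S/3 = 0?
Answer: 62769/16 ≈ 3923.1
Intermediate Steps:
S = 0 (S = -3*0 = 0)
b(E, A) = -2 + E/3
F = 346 (F = -3 + (227 + 122) = -3 + 349 = 346)
z = -1/2 (z = 1*(1/3) - 5*1/6 = 1/3 - 5/6 = -1/2 ≈ -0.50000)
Y(l) = 11/4 (Y(l) = 5/2 - 1/2*(-1/2) = 5/2 + 1/4 = 11/4)
L(a) = -a**2 (L(a) = (0 - a)*a = (-a)*a = -a**2)
-473*L(Y(b(1, 6))) + F = -(-473)*(11/4)**2 + 346 = -(-473)*121/16 + 346 = -473*(-121/16) + 346 = 57233/16 + 346 = 62769/16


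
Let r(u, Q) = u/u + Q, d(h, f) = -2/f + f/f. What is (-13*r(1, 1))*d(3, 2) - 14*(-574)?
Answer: 8036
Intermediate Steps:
d(h, f) = 1 - 2/f (d(h, f) = -2/f + 1 = 1 - 2/f)
r(u, Q) = 1 + Q
(-13*r(1, 1))*d(3, 2) - 14*(-574) = (-13*(1 + 1))*((-2 + 2)/2) - 14*(-574) = (-13*2)*((1/2)*0) + 8036 = -26*0 + 8036 = 0 + 8036 = 8036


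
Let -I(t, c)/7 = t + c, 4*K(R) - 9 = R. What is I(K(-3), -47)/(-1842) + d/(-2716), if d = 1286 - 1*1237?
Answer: -17059/89337 ≈ -0.19095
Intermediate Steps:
K(R) = 9/4 + R/4
d = 49 (d = 1286 - 1237 = 49)
I(t, c) = -7*c - 7*t (I(t, c) = -7*(t + c) = -7*(c + t) = -7*c - 7*t)
I(K(-3), -47)/(-1842) + d/(-2716) = (-7*(-47) - 7*(9/4 + (1/4)*(-3)))/(-1842) + 49/(-2716) = (329 - 7*(9/4 - 3/4))*(-1/1842) + 49*(-1/2716) = (329 - 7*3/2)*(-1/1842) - 7/388 = (329 - 21/2)*(-1/1842) - 7/388 = (637/2)*(-1/1842) - 7/388 = -637/3684 - 7/388 = -17059/89337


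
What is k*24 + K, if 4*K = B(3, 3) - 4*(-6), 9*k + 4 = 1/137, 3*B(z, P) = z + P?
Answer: -3409/822 ≈ -4.1472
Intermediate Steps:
B(z, P) = P/3 + z/3 (B(z, P) = (z + P)/3 = (P + z)/3 = P/3 + z/3)
k = -547/1233 (k = -4/9 + (⅑)/137 = -4/9 + (⅑)*(1/137) = -4/9 + 1/1233 = -547/1233 ≈ -0.44363)
K = 13/2 (K = (((⅓)*3 + (⅓)*3) - 4*(-6))/4 = ((1 + 1) + 24)/4 = (2 + 24)/4 = (¼)*26 = 13/2 ≈ 6.5000)
k*24 + K = -547/1233*24 + 13/2 = -4376/411 + 13/2 = -3409/822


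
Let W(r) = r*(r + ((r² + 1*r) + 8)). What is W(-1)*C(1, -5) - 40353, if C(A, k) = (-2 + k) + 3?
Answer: -40325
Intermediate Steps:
C(A, k) = 1 + k
W(r) = r*(8 + r² + 2*r) (W(r) = r*(r + ((r² + r) + 8)) = r*(r + ((r + r²) + 8)) = r*(r + (8 + r + r²)) = r*(8 + r² + 2*r))
W(-1)*C(1, -5) - 40353 = (-(8 + (-1)² + 2*(-1)))*(1 - 5) - 40353 = -(8 + 1 - 2)*(-4) - 40353 = -1*7*(-4) - 40353 = -7*(-4) - 40353 = 28 - 40353 = -40325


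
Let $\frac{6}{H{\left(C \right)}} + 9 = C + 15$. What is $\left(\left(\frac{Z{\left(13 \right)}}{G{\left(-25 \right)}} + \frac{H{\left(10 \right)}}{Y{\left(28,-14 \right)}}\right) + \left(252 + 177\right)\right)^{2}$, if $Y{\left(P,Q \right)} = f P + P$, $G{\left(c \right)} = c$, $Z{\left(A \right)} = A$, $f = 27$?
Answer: $\frac{4513923524976121}{24586240000} \approx 1.836 \cdot 10^{5}$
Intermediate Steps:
$H{\left(C \right)} = \frac{6}{6 + C}$ ($H{\left(C \right)} = \frac{6}{-9 + \left(C + 15\right)} = \frac{6}{-9 + \left(15 + C\right)} = \frac{6}{6 + C}$)
$Y{\left(P,Q \right)} = 28 P$ ($Y{\left(P,Q \right)} = 27 P + P = 28 P$)
$\left(\left(\frac{Z{\left(13 \right)}}{G{\left(-25 \right)}} + \frac{H{\left(10 \right)}}{Y{\left(28,-14 \right)}}\right) + \left(252 + 177\right)\right)^{2} = \left(\left(\frac{13}{-25} + \frac{6 \frac{1}{6 + 10}}{28 \cdot 28}\right) + \left(252 + 177\right)\right)^{2} = \left(\left(13 \left(- \frac{1}{25}\right) + \frac{6 \cdot \frac{1}{16}}{784}\right) + 429\right)^{2} = \left(\left(- \frac{13}{25} + 6 \cdot \frac{1}{16} \cdot \frac{1}{784}\right) + 429\right)^{2} = \left(\left(- \frac{13}{25} + \frac{3}{8} \cdot \frac{1}{784}\right) + 429\right)^{2} = \left(\left(- \frac{13}{25} + \frac{3}{6272}\right) + 429\right)^{2} = \left(- \frac{81461}{156800} + 429\right)^{2} = \left(\frac{67185739}{156800}\right)^{2} = \frac{4513923524976121}{24586240000}$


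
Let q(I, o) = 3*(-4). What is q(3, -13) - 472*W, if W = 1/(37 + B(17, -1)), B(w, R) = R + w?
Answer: -1108/53 ≈ -20.906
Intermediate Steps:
W = 1/53 (W = 1/(37 + (-1 + 17)) = 1/(37 + 16) = 1/53 ≈ 0.018868)
q(I, o) = -12
q(3, -13) - 472*W = -12 - 472*1/53 = -12 - 472/53 = -1108/53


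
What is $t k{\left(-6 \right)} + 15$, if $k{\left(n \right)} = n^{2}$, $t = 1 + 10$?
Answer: $411$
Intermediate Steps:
$t = 11$
$t k{\left(-6 \right)} + 15 = 11 \left(-6\right)^{2} + 15 = 11 \cdot 36 + 15 = 396 + 15 = 411$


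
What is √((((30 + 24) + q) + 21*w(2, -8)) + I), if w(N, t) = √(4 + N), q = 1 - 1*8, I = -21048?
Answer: √(-21001 + 21*√6) ≈ 144.74*I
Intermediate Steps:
q = -7 (q = 1 - 8 = -7)
√((((30 + 24) + q) + 21*w(2, -8)) + I) = √((((30 + 24) - 7) + 21*√(4 + 2)) - 21048) = √(((54 - 7) + 21*√6) - 21048) = √((47 + 21*√6) - 21048) = √(-21001 + 21*√6)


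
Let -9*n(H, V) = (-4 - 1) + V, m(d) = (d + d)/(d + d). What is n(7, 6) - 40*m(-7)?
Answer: -361/9 ≈ -40.111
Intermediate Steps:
m(d) = 1 (m(d) = (2*d)/((2*d)) = (2*d)*(1/(2*d)) = 1)
n(H, V) = 5/9 - V/9 (n(H, V) = -((-4 - 1) + V)/9 = -(-5 + V)/9 = 5/9 - V/9)
n(7, 6) - 40*m(-7) = (5/9 - ⅑*6) - 40*1 = (5/9 - ⅔) - 40 = -⅑ - 40 = -361/9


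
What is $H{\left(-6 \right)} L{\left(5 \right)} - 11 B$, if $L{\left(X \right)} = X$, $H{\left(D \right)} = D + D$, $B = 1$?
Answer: $-71$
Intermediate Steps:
$H{\left(D \right)} = 2 D$
$H{\left(-6 \right)} L{\left(5 \right)} - 11 B = 2 \left(-6\right) 5 - 11 = \left(-12\right) 5 - 11 = -60 - 11 = -71$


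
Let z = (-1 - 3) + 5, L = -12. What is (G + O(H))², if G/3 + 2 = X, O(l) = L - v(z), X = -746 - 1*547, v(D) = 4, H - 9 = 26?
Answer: 15217801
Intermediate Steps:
H = 35 (H = 9 + 26 = 35)
z = 1 (z = -4 + 5 = 1)
X = -1293 (X = -746 - 547 = -1293)
O(l) = -16 (O(l) = -12 - 1*4 = -12 - 4 = -16)
G = -3885 (G = -6 + 3*(-1293) = -6 - 3879 = -3885)
(G + O(H))² = (-3885 - 16)² = (-3901)² = 15217801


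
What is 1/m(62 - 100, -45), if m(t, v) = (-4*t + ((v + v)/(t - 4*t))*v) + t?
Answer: 19/2841 ≈ 0.0066878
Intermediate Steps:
m(t, v) = -3*t - 2*v**2/(3*t) (m(t, v) = (-4*t + ((2*v)/((-3*t)))*v) + t = (-4*t + ((2*v)*(-1/(3*t)))*v) + t = (-4*t + (-2*v/(3*t))*v) + t = (-4*t - 2*v**2/(3*t)) + t = -3*t - 2*v**2/(3*t))
1/m(62 - 100, -45) = 1/(-3*(62 - 100) - 2/3*(-45)**2/(62 - 100)) = 1/(-3*(-38) - 2/3*2025/(-38)) = 1/(114 - 2/3*(-1/38)*2025) = 1/(114 + 675/19) = 1/(2841/19) = 19/2841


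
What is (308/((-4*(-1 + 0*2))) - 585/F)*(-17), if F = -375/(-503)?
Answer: 300764/25 ≈ 12031.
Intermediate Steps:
F = 375/503 (F = -375*(-1/503) = 375/503 ≈ 0.74553)
(308/((-4*(-1 + 0*2))) - 585/F)*(-17) = (308/((-4*(-1 + 0*2))) - 585/375/503)*(-17) = (308/((-4*(-1 + 0))) - 585*503/375)*(-17) = (308/((-4*(-1))) - 19617/25)*(-17) = (308/4 - 19617/25)*(-17) = (308*(¼) - 19617/25)*(-17) = (77 - 19617/25)*(-17) = -17692/25*(-17) = 300764/25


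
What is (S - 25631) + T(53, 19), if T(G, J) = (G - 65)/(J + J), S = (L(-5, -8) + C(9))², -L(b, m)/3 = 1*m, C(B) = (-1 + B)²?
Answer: -339859/19 ≈ -17887.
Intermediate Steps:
L(b, m) = -3*m
S = 7744 (S = (-3*(-8) + (-1 + 9)²)² = (24 + 8²)² = (24 + 64)² = 88² = 7744)
T(G, J) = (-65 + G)/(2*J) (T(G, J) = (-65 + G)/((2*J)) = (-65 + G)*(1/(2*J)) = (-65 + G)/(2*J))
(S - 25631) + T(53, 19) = (7744 - 25631) + (½)*(-65 + 53)/19 = -17887 + (½)*(1/19)*(-12) = -17887 - 6/19 = -339859/19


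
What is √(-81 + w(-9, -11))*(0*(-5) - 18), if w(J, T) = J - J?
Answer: -162*I ≈ -162.0*I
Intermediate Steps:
w(J, T) = 0
√(-81 + w(-9, -11))*(0*(-5) - 18) = √(-81 + 0)*(0*(-5) - 18) = √(-81)*(0 - 18) = (9*I)*(-18) = -162*I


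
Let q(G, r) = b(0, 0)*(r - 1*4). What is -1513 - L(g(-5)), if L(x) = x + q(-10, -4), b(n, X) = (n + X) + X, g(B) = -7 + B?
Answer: -1501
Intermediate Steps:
b(n, X) = n + 2*X (b(n, X) = (X + n) + X = n + 2*X)
q(G, r) = 0 (q(G, r) = (0 + 2*0)*(r - 1*4) = (0 + 0)*(r - 4) = 0*(-4 + r) = 0)
L(x) = x (L(x) = x + 0 = x)
-1513 - L(g(-5)) = -1513 - (-7 - 5) = -1513 - 1*(-12) = -1513 + 12 = -1501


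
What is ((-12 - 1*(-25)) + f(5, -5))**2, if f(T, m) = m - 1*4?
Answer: 16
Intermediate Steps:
f(T, m) = -4 + m (f(T, m) = m - 4 = -4 + m)
((-12 - 1*(-25)) + f(5, -5))**2 = ((-12 - 1*(-25)) + (-4 - 5))**2 = ((-12 + 25) - 9)**2 = (13 - 9)**2 = 4**2 = 16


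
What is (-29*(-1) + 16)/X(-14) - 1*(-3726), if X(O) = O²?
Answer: 730341/196 ≈ 3726.2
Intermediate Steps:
(-29*(-1) + 16)/X(-14) - 1*(-3726) = (-29*(-1) + 16)/((-14)²) - 1*(-3726) = (29 + 16)/196 + 3726 = 45*(1/196) + 3726 = 45/196 + 3726 = 730341/196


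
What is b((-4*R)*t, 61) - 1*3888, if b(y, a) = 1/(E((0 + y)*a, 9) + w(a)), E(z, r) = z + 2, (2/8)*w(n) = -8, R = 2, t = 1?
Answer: -2013985/518 ≈ -3888.0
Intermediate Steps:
w(n) = -32 (w(n) = 4*(-8) = -32)
E(z, r) = 2 + z
b(y, a) = 1/(-30 + a*y) (b(y, a) = 1/((2 + (0 + y)*a) - 32) = 1/((2 + y*a) - 32) = 1/((2 + a*y) - 32) = 1/(-30 + a*y))
b((-4*R)*t, 61) - 1*3888 = 1/(-30 + 61*(-4*2*1)) - 1*3888 = 1/(-30 + 61*(-8*1)) - 3888 = 1/(-30 + 61*(-8)) - 3888 = 1/(-30 - 488) - 3888 = 1/(-518) - 3888 = -1/518 - 3888 = -2013985/518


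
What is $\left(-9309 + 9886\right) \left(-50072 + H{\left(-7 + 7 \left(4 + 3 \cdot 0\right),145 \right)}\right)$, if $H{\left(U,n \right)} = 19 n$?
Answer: $-27301909$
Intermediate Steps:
$\left(-9309 + 9886\right) \left(-50072 + H{\left(-7 + 7 \left(4 + 3 \cdot 0\right),145 \right)}\right) = \left(-9309 + 9886\right) \left(-50072 + 19 \cdot 145\right) = 577 \left(-50072 + 2755\right) = 577 \left(-47317\right) = -27301909$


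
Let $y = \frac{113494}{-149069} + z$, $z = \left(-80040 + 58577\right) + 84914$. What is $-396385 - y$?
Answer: $- \frac{68547179190}{149069} \approx -4.5984 \cdot 10^{5}$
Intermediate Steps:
$z = 63451$ ($z = -21463 + 84914 = 63451$)
$y = \frac{9458463625}{149069}$ ($y = \frac{113494}{-149069} + 63451 = 113494 \left(- \frac{1}{149069}\right) + 63451 = - \frac{113494}{149069} + 63451 = \frac{9458463625}{149069} \approx 63450.0$)
$-396385 - y = -396385 - \frac{9458463625}{149069} = - \frac{68547179190}{149069}$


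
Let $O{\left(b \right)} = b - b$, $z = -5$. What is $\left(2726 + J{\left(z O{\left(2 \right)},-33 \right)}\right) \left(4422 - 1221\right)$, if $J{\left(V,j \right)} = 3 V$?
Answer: $8725926$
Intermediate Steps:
$O{\left(b \right)} = 0$
$\left(2726 + J{\left(z O{\left(2 \right)},-33 \right)}\right) \left(4422 - 1221\right) = \left(2726 + 3 \left(\left(-5\right) 0\right)\right) \left(4422 - 1221\right) = \left(2726 + 3 \cdot 0\right) 3201 = \left(2726 + 0\right) 3201 = 2726 \cdot 3201 = 8725926$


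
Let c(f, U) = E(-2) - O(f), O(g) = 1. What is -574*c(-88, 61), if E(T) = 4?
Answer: -1722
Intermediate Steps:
c(f, U) = 3 (c(f, U) = 4 - 1*1 = 4 - 1 = 3)
-574*c(-88, 61) = -574*3 = -1722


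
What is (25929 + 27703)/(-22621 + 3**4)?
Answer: -13408/5635 ≈ -2.3794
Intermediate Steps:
(25929 + 27703)/(-22621 + 3**4) = 53632/(-22621 + 81) = 53632/(-22540) = 53632*(-1/22540) = -13408/5635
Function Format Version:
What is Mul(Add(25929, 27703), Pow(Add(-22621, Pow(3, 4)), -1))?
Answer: Rational(-13408, 5635) ≈ -2.3794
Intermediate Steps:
Mul(Add(25929, 27703), Pow(Add(-22621, Pow(3, 4)), -1)) = Mul(53632, Pow(Add(-22621, 81), -1)) = Mul(53632, Pow(-22540, -1)) = Mul(53632, Rational(-1, 22540)) = Rational(-13408, 5635)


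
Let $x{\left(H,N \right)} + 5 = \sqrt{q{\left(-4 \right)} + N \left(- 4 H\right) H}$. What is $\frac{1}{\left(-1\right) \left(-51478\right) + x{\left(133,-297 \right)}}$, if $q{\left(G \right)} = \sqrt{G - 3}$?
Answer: $\frac{1}{51473 + \sqrt{21014532 + i \sqrt{7}}} \approx 1.7839 \cdot 10^{-5} - 1.0 \cdot 10^{-13} i$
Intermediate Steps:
$q{\left(G \right)} = \sqrt{-3 + G}$
$x{\left(H,N \right)} = -5 + \sqrt{i \sqrt{7} - 4 N H^{2}}$ ($x{\left(H,N \right)} = -5 + \sqrt{\sqrt{-3 - 4} + N \left(- 4 H\right) H} = -5 + \sqrt{\sqrt{-7} + - 4 H N H} = -5 + \sqrt{i \sqrt{7} - 4 N H^{2}}$)
$\frac{1}{\left(-1\right) \left(-51478\right) + x{\left(133,-297 \right)}} = \frac{1}{\left(-1\right) \left(-51478\right) - \left(5 - \sqrt{i \sqrt{7} - - 1188 \cdot 133^{2}}\right)} = \frac{1}{51478 - \left(5 - \sqrt{i \sqrt{7} - \left(-1188\right) 17689}\right)} = \frac{1}{51478 - \left(5 - \sqrt{i \sqrt{7} + 21014532}\right)} = \frac{1}{51478 - \left(5 - \sqrt{21014532 + i \sqrt{7}}\right)} = \frac{1}{51473 + \sqrt{21014532 + i \sqrt{7}}}$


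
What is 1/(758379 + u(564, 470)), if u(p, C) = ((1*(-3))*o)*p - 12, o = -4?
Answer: 1/765135 ≈ 1.3070e-6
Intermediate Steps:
u(p, C) = -12 + 12*p (u(p, C) = ((1*(-3))*(-4))*p - 12 = (-3*(-4))*p - 12 = 12*p - 12 = -12 + 12*p)
1/(758379 + u(564, 470)) = 1/(758379 + (-12 + 12*564)) = 1/(758379 + (-12 + 6768)) = 1/(758379 + 6756) = 1/765135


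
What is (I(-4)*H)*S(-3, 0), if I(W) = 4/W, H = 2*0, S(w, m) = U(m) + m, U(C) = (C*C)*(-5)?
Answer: 0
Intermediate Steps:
U(C) = -5*C² (U(C) = C²*(-5) = -5*C²)
S(w, m) = m - 5*m² (S(w, m) = -5*m² + m = m - 5*m²)
H = 0
(I(-4)*H)*S(-3, 0) = ((4/(-4))*0)*(0*(1 - 5*0)) = ((4*(-¼))*0)*(0*(1 + 0)) = (-1*0)*(0*1) = 0*0 = 0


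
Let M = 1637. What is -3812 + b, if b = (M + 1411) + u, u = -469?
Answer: -1233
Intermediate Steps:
b = 2579 (b = (1637 + 1411) - 469 = 3048 - 469 = 2579)
-3812 + b = -3812 + 2579 = -1233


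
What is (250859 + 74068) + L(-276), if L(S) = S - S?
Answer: 324927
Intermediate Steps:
L(S) = 0
(250859 + 74068) + L(-276) = (250859 + 74068) + 0 = 324927 + 0 = 324927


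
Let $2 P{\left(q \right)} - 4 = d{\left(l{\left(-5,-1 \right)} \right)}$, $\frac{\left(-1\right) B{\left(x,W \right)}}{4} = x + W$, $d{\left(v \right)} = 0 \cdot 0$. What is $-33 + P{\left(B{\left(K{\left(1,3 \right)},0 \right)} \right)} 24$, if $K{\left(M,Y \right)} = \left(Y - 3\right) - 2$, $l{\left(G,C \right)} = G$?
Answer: $15$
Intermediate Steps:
$d{\left(v \right)} = 0$
$K{\left(M,Y \right)} = -5 + Y$ ($K{\left(M,Y \right)} = \left(-3 + Y\right) - 2 = -5 + Y$)
$B{\left(x,W \right)} = - 4 W - 4 x$ ($B{\left(x,W \right)} = - 4 \left(x + W\right) = - 4 \left(W + x\right) = - 4 W - 4 x$)
$P{\left(q \right)} = 2$ ($P{\left(q \right)} = 2 + \frac{1}{2} \cdot 0 = 2 + 0 = 2$)
$-33 + P{\left(B{\left(K{\left(1,3 \right)},0 \right)} \right)} 24 = -33 + 2 \cdot 24 = -33 + 48 = 15$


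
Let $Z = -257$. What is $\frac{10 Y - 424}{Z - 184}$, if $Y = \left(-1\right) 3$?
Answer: $\frac{454}{441} \approx 1.0295$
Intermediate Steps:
$Y = -3$
$\frac{10 Y - 424}{Z - 184} = \frac{10 \left(-3\right) - 424}{-257 - 184} = \frac{-30 - 424}{-441} = \left(-454\right) \left(- \frac{1}{441}\right) = \frac{454}{441}$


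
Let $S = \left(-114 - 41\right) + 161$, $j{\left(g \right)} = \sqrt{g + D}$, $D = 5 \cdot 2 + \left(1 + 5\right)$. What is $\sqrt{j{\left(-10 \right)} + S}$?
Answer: $\sqrt{6 + \sqrt{6}} \approx 2.9068$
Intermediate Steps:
$D = 16$ ($D = 10 + 6 = 16$)
$j{\left(g \right)} = \sqrt{16 + g}$ ($j{\left(g \right)} = \sqrt{g + 16} = \sqrt{16 + g}$)
$S = 6$ ($S = -155 + 161 = 6$)
$\sqrt{j{\left(-10 \right)} + S} = \sqrt{\sqrt{16 - 10} + 6} = \sqrt{\sqrt{6} + 6} = \sqrt{6 + \sqrt{6}}$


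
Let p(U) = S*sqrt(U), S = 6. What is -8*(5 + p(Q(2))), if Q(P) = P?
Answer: -40 - 48*sqrt(2) ≈ -107.88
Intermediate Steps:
p(U) = 6*sqrt(U)
-8*(5 + p(Q(2))) = -8*(5 + 6*sqrt(2)) = -40 - 48*sqrt(2)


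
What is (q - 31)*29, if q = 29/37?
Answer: -32422/37 ≈ -876.27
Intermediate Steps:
q = 29/37 (q = 29*(1/37) = 29/37 ≈ 0.78378)
(q - 31)*29 = (29/37 - 31)*29 = -1118/37*29 = -32422/37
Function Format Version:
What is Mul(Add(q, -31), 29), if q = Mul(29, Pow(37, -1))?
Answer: Rational(-32422, 37) ≈ -876.27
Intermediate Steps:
q = Rational(29, 37) (q = Mul(29, Rational(1, 37)) = Rational(29, 37) ≈ 0.78378)
Mul(Add(q, -31), 29) = Mul(Add(Rational(29, 37), -31), 29) = Mul(Rational(-1118, 37), 29) = Rational(-32422, 37)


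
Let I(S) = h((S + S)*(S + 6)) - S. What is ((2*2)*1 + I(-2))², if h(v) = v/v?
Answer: 49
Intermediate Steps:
h(v) = 1
I(S) = 1 - S
((2*2)*1 + I(-2))² = ((2*2)*1 + (1 - 1*(-2)))² = (4*1 + (1 + 2))² = (4 + 3)² = 7² = 49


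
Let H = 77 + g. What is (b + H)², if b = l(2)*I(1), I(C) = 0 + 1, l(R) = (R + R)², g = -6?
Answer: 7569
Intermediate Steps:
l(R) = 4*R² (l(R) = (2*R)² = 4*R²)
I(C) = 1
H = 71 (H = 77 - 6 = 71)
b = 16 (b = (4*2²)*1 = (4*4)*1 = 16*1 = 16)
(b + H)² = (16 + 71)² = 87² = 7569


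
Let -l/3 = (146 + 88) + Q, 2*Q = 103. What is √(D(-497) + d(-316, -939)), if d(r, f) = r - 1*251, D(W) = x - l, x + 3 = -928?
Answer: I*√2566/2 ≈ 25.328*I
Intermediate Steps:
x = -931 (x = -3 - 928 = -931)
Q = 103/2 (Q = (½)*103 = 103/2 ≈ 51.500)
l = -1713/2 (l = -3*((146 + 88) + 103/2) = -3*(234 + 103/2) = -3*571/2 = -1713/2 ≈ -856.50)
D(W) = -149/2 (D(W) = -931 - 1*(-1713/2) = -931 + 1713/2 = -149/2)
d(r, f) = -251 + r (d(r, f) = r - 251 = -251 + r)
√(D(-497) + d(-316, -939)) = √(-149/2 + (-251 - 316)) = √(-149/2 - 567) = √(-1283/2) = I*√2566/2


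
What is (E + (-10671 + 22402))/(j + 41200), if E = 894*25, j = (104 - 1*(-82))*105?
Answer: 34081/60730 ≈ 0.56119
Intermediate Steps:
j = 19530 (j = (104 + 82)*105 = 186*105 = 19530)
E = 22350
(E + (-10671 + 22402))/(j + 41200) = (22350 + (-10671 + 22402))/(19530 + 41200) = (22350 + 11731)/60730 = 34081*(1/60730) = 34081/60730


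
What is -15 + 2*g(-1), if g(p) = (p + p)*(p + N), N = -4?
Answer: 5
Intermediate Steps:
g(p) = 2*p*(-4 + p) (g(p) = (p + p)*(p - 4) = (2*p)*(-4 + p) = 2*p*(-4 + p))
-15 + 2*g(-1) = -15 + 2*(2*(-1)*(-4 - 1)) = -15 + 2*(2*(-1)*(-5)) = -15 + 2*10 = -15 + 20 = 5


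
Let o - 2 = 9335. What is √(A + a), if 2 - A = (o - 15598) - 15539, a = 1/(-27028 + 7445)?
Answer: √8360933748395/19583 ≈ 147.66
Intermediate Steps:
o = 9337 (o = 2 + 9335 = 9337)
a = -1/19583 (a = 1/(-19583) = -1/19583 ≈ -5.1065e-5)
A = 21802 (A = 2 - ((9337 - 15598) - 15539) = 2 - (-6261 - 15539) = 2 - 1*(-21800) = 2 + 21800 = 21802)
√(A + a) = √(21802 - 1/19583) = √(426948565/19583) = √8360933748395/19583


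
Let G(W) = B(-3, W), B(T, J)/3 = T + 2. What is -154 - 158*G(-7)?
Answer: 320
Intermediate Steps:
B(T, J) = 6 + 3*T (B(T, J) = 3*(T + 2) = 3*(2 + T) = 6 + 3*T)
G(W) = -3 (G(W) = 6 + 3*(-3) = 6 - 9 = -3)
-154 - 158*G(-7) = -154 - 158*(-3) = -154 + 474 = 320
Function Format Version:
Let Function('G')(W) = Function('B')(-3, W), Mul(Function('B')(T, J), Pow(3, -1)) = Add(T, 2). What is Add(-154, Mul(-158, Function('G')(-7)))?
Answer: 320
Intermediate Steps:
Function('B')(T, J) = Add(6, Mul(3, T)) (Function('B')(T, J) = Mul(3, Add(T, 2)) = Mul(3, Add(2, T)) = Add(6, Mul(3, T)))
Function('G')(W) = -3 (Function('G')(W) = Add(6, Mul(3, -3)) = Add(6, -9) = -3)
Add(-154, Mul(-158, Function('G')(-7))) = Add(-154, Mul(-158, -3)) = Add(-154, 474) = 320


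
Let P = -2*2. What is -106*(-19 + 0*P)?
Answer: 2014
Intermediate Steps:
P = -4
-106*(-19 + 0*P) = -106*(-19 + 0*(-4)) = -106*(-19 + 0) = -106*(-19) = 2014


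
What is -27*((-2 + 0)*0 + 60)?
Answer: -1620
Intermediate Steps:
-27*((-2 + 0)*0 + 60) = -27*(-2*0 + 60) = -27*(0 + 60) = -27*60 = -1620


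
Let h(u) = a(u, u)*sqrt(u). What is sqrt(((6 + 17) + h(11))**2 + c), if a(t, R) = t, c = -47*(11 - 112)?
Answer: sqrt(6607 + 506*sqrt(11)) ≈ 91.023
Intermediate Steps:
c = 4747 (c = -47*(-101) = 4747)
h(u) = u**(3/2) (h(u) = u*sqrt(u) = u**(3/2))
sqrt(((6 + 17) + h(11))**2 + c) = sqrt(((6 + 17) + 11**(3/2))**2 + 4747) = sqrt((23 + 11*sqrt(11))**2 + 4747) = sqrt(4747 + (23 + 11*sqrt(11))**2)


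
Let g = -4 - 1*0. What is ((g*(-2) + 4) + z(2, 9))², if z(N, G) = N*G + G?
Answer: 1521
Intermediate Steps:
g = -4 (g = -4 + 0 = -4)
z(N, G) = G + G*N (z(N, G) = G*N + G = G + G*N)
((g*(-2) + 4) + z(2, 9))² = ((-4*(-2) + 4) + 9*(1 + 2))² = ((8 + 4) + 9*3)² = (12 + 27)² = 39² = 1521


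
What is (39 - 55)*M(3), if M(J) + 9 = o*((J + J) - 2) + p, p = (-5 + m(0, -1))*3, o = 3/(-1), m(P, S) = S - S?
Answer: 576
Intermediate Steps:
m(P, S) = 0
o = -3 (o = 3*(-1) = -3)
p = -15 (p = (-5 + 0)*3 = -5*3 = -15)
M(J) = -18 - 6*J (M(J) = -9 + (-3*((J + J) - 2) - 15) = -9 + (-3*(2*J - 2) - 15) = -9 + (-3*(-2 + 2*J) - 15) = -9 + ((6 - 6*J) - 15) = -9 + (-9 - 6*J) = -18 - 6*J)
(39 - 55)*M(3) = (39 - 55)*(-18 - 6*3) = -16*(-18 - 18) = -16*(-36) = 576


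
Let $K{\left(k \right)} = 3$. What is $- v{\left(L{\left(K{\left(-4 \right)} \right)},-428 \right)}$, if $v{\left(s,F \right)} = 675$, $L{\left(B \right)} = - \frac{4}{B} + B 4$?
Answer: $-675$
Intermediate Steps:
$L{\left(B \right)} = - \frac{4}{B} + 4 B$
$- v{\left(L{\left(K{\left(-4 \right)} \right)},-428 \right)} = \left(-1\right) 675 = -675$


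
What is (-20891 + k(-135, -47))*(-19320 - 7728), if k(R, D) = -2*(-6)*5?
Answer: 563436888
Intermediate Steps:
k(R, D) = 60 (k(R, D) = 12*5 = 60)
(-20891 + k(-135, -47))*(-19320 - 7728) = (-20891 + 60)*(-19320 - 7728) = -20831*(-27048) = 563436888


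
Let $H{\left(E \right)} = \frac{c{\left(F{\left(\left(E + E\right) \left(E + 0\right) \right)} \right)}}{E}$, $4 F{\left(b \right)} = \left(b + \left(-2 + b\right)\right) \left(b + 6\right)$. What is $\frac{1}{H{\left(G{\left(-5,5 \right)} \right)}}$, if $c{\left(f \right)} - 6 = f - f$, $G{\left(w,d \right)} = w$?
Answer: $- \frac{5}{6} \approx -0.83333$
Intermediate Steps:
$F{\left(b \right)} = \frac{\left(-2 + 2 b\right) \left(6 + b\right)}{4}$ ($F{\left(b \right)} = \frac{\left(b + \left(-2 + b\right)\right) \left(b + 6\right)}{4} = \frac{\left(-2 + 2 b\right) \left(6 + b\right)}{4}$)
$c{\left(f \right)} = 6$ ($c{\left(f \right)} = 6 + \left(f - f\right) = 6 + 0 = 6$)
$H{\left(E \right)} = \frac{6}{E}$
$\frac{1}{H{\left(G{\left(-5,5 \right)} \right)}} = \frac{1}{6 \frac{1}{-5}} = \frac{1}{6 \left(- \frac{1}{5}\right)} = \frac{1}{- \frac{6}{5}} = - \frac{5}{6}$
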